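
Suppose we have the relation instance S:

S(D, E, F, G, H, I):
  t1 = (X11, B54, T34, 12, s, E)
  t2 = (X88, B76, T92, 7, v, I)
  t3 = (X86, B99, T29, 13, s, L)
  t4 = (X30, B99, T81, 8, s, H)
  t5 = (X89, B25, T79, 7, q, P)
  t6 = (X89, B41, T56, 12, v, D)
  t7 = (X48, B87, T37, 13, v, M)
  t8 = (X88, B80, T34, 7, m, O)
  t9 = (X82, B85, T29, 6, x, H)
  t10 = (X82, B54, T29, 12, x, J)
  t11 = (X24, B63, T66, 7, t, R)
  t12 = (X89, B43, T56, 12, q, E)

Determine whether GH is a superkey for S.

Yes

All 12 rows have distinct GH values, so GH → (all attributes) holds and GH is a superkey.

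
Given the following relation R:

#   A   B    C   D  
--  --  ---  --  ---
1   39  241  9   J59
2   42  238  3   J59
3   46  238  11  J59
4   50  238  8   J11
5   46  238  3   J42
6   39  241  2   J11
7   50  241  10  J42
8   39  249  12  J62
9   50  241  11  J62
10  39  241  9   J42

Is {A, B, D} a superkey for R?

All 10 rows have distinct {A, B, D} values, so {A, B, D} → (all attributes) holds and {A, B, D} is a superkey.

Yes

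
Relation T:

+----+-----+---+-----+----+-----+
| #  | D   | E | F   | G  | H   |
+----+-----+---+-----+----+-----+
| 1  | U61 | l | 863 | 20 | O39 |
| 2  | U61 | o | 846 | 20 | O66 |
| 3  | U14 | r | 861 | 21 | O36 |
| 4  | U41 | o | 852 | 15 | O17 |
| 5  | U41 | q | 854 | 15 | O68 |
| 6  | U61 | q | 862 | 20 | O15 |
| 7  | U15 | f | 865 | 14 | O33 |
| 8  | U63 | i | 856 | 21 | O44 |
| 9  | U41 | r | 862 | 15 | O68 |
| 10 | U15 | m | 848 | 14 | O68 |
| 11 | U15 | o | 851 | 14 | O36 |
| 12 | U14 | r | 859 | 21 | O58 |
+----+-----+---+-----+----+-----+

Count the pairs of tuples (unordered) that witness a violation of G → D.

2

G=20: all 3 rows agree on D — 0 pairs.
G=21: violating pairs (3,8), (8,12) — 2 pairs.
G=15: all 3 rows agree on D — 0 pairs.
G=14: all 3 rows agree on D — 0 pairs.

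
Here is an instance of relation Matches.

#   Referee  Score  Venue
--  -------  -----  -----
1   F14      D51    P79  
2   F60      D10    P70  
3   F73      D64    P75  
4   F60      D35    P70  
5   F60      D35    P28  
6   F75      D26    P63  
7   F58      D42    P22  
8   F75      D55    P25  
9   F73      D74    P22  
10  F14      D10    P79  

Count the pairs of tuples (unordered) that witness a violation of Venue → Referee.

1

Venue=P79: all 2 rows agree on Referee — 0 pairs.
Venue=P70: all 2 rows agree on Referee — 0 pairs.
Venue=P22: violating pairs (7,9) — 1 pair.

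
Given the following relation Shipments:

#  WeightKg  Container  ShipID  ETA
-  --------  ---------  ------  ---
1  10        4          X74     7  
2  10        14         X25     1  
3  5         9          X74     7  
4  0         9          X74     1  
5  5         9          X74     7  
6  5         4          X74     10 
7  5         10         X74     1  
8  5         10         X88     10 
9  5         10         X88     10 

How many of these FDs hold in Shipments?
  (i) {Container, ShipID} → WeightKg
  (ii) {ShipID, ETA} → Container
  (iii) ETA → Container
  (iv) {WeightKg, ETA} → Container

(i) {Container, ShipID} → WeightKg: (Container=4, ShipID=X74): rows 1, 6 → WeightKg takes values {10, 5} — violation; (Container=9, ShipID=X74): rows 3, 4, 5 → WeightKg takes values {5, 0} — violation — fails.
(ii) {ShipID, ETA} → Container: (ShipID=X74, ETA=7): rows 1, 3, 5 → Container takes values {4, 9} — violation; (ShipID=X74, ETA=1): rows 4, 7 → Container takes values {9, 10} — violation — fails.
(iii) ETA → Container: ETA=7: rows 1, 3, 5 → Container takes values {4, 9} — violation; ETA=1: rows 2, 4, 7 → Container takes values {14, 9, 10} — violation; ETA=10: rows 6, 8, 9 → Container takes values {4, 10} — violation — fails.
(iv) {WeightKg, ETA} → Container: (WeightKg=5, ETA=10): rows 6, 8, 9 → Container takes values {4, 10} — violation — fails.
None of the 4 dependencies hold.

0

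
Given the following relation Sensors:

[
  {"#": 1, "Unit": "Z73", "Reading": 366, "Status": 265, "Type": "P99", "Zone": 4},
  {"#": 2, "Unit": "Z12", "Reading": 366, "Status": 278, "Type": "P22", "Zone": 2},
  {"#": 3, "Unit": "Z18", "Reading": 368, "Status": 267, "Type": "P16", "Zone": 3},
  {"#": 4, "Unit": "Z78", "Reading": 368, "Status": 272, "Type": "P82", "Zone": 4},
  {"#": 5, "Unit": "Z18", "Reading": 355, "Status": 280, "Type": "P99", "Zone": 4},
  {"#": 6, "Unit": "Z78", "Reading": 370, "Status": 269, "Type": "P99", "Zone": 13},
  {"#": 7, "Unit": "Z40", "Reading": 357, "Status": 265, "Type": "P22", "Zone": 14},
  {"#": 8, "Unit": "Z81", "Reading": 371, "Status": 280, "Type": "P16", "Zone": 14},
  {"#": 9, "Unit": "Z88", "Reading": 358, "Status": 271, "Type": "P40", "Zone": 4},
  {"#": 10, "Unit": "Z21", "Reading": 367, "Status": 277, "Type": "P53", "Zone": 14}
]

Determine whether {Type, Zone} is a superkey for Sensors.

No

Rows 1 and 5 have the same {Type, Zone} value (Type=P99, Zone=4) but are distinct tuples, so {Type, Zone} does not determine every attribute — not a superkey.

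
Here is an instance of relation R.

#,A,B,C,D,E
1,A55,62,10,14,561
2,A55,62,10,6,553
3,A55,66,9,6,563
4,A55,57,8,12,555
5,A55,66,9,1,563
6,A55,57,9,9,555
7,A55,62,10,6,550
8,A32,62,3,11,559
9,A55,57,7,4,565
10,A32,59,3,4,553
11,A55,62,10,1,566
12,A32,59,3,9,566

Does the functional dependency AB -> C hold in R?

(A=A55, B=62): rows 1, 2, 7, 11 → C = 10, 10, 10, 10 ✓
(A=A55, B=66): rows 3, 5 → C = 9, 9 ✓
(A=A55, B=57): rows 4, 6, 9 → C takes values {8, 9, 7} — violation
(A=A32, B=62): row 8 → C = 3 ✓
(A=A32, B=59): rows 10, 12 → C = 3, 3 ✓
Two rows agree on AB but differ on C, so AB -> C does not hold.

No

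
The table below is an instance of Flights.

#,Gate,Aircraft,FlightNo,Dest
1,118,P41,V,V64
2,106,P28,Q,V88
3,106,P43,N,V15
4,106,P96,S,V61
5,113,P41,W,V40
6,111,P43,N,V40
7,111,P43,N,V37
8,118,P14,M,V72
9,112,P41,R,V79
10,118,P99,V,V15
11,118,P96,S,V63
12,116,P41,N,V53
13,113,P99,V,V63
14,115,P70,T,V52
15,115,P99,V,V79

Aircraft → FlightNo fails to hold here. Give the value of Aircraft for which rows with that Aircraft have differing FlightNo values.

P41

Aircraft=P41: rows 1, 5, 9, 12 → FlightNo takes values {V, W, R, N} — violation
Aircraft=P28: row 2 → FlightNo = Q ✓
Aircraft=P43: rows 3, 6, 7 → FlightNo = N, N, N ✓
Aircraft=P96: rows 4, 11 → FlightNo = S, S ✓
Aircraft=P14: row 8 → FlightNo = M ✓
Aircraft=P99: rows 10, 13, 15 → FlightNo = V, V, V ✓
Aircraft=P70: row 14 → FlightNo = T ✓
The only Aircraft value with inconsistent FlightNo is Aircraft=P41.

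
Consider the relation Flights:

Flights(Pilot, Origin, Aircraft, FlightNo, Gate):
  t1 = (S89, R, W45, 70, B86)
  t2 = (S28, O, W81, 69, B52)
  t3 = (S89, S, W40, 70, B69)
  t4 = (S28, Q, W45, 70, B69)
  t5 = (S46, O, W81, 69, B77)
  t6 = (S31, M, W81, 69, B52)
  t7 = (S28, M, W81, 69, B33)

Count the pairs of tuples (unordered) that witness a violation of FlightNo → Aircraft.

2

FlightNo=70: violating pairs (1,3), (3,4) — 2 pairs.
FlightNo=69: all 4 rows agree on Aircraft — 0 pairs.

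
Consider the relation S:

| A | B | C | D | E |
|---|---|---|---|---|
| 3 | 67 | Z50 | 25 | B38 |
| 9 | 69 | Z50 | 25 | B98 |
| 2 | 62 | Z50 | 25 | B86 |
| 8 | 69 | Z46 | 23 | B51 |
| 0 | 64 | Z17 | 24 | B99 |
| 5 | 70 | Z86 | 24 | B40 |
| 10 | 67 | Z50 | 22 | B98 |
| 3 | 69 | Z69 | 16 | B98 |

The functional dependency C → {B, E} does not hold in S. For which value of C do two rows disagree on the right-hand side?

C=Z50: 4 rows → {B,E} takes values {(67, B38), (69, B98), (62, B86), (67, B98)} — violation
C=Z46: 1 row → {B,E} = (69, B51) ✓
C=Z17: 1 row → {B,E} = (64, B99) ✓
C=Z86: 1 row → {B,E} = (70, B40) ✓
C=Z69: 1 row → {B,E} = (69, B98) ✓
The only C value with inconsistent RHS is C=Z50.

Z50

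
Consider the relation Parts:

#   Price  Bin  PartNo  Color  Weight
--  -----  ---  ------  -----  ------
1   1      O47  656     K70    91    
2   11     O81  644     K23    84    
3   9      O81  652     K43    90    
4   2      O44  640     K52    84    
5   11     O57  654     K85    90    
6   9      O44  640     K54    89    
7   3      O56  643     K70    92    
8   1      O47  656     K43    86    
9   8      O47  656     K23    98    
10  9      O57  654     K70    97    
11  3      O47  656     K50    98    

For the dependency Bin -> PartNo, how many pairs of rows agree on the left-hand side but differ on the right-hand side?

Bin=O47: all 4 rows agree on PartNo — 0 pairs.
Bin=O81: violating pairs (2,3) — 1 pair.
Bin=O44: all 2 rows agree on PartNo — 0 pairs.
Bin=O57: all 2 rows agree on PartNo — 0 pairs.

1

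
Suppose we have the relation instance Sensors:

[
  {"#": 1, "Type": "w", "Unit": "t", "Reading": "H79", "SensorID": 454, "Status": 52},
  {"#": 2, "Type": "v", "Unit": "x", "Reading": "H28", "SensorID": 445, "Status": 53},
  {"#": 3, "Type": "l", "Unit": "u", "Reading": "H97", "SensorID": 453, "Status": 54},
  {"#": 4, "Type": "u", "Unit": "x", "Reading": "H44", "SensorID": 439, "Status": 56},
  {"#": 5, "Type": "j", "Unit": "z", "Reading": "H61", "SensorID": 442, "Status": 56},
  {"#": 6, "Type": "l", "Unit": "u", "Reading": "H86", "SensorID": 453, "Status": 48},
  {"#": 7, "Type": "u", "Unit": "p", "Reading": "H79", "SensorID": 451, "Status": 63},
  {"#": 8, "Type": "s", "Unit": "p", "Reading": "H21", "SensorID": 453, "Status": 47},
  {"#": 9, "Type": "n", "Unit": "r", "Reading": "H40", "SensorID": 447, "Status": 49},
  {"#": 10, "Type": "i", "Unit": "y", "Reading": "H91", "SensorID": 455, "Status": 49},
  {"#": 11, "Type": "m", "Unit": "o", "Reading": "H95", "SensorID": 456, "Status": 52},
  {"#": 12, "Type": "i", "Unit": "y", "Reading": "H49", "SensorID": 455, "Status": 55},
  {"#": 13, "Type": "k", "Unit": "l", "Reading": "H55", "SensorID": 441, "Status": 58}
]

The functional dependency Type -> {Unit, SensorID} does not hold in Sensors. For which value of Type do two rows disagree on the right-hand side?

u

Type=w: row 1 → {Unit,SensorID} = (t, 454) ✓
Type=v: row 2 → {Unit,SensorID} = (x, 445) ✓
Type=l: rows 3, 6 → {Unit,SensorID} = (u, 453), (u, 453) ✓
Type=u: rows 4, 7 → {Unit,SensorID} takes values {(x, 439), (p, 451)} — violation
Type=j: row 5 → {Unit,SensorID} = (z, 442) ✓
Type=s: row 8 → {Unit,SensorID} = (p, 453) ✓
Type=n: row 9 → {Unit,SensorID} = (r, 447) ✓
Type=i: rows 10, 12 → {Unit,SensorID} = (y, 455), (y, 455) ✓
Type=m: row 11 → {Unit,SensorID} = (o, 456) ✓
Type=k: row 13 → {Unit,SensorID} = (l, 441) ✓
The only Type value with inconsistent RHS is Type=u.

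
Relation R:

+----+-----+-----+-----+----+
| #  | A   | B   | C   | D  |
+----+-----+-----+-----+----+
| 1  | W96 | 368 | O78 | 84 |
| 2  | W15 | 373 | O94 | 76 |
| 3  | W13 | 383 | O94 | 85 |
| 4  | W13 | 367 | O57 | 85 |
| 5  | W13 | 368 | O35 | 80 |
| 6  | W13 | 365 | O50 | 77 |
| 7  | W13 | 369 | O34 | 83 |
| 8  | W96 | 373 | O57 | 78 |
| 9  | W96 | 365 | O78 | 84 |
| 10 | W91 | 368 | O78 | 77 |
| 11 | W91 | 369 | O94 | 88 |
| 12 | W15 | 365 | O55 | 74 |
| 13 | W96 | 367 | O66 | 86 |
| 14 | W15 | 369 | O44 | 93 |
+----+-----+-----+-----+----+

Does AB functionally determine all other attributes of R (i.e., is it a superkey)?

Yes

All 14 rows have distinct AB values, so AB → (all attributes) holds and AB is a superkey.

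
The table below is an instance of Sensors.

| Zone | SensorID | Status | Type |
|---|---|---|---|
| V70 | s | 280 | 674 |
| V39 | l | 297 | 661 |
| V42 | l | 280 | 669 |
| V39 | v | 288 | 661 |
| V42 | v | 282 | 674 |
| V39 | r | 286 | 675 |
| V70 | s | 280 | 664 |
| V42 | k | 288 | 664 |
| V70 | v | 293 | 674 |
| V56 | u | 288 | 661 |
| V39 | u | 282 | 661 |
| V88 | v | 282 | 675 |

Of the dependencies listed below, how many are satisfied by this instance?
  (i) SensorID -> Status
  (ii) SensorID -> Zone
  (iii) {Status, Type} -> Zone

(i) SensorID -> Status: SensorID=l: 2 rows → Status takes values {297, 280} — violation; SensorID=v: 4 rows → Status takes values {288, 282, 293} — violation; SensorID=u: 2 rows → Status takes values {288, 282} — violation — fails.
(ii) SensorID -> Zone: SensorID=l: 2 rows → Zone takes values {V39, V42} — violation; SensorID=v: 4 rows → Zone takes values {V39, V42, V70, V88} — violation; SensorID=u: 2 rows → Zone takes values {V56, V39} — violation — fails.
(iii) {Status, Type} -> Zone: (Status=288, Type=661): 2 rows → Zone takes values {V39, V56} — violation — fails.
None of the 3 dependencies hold.

0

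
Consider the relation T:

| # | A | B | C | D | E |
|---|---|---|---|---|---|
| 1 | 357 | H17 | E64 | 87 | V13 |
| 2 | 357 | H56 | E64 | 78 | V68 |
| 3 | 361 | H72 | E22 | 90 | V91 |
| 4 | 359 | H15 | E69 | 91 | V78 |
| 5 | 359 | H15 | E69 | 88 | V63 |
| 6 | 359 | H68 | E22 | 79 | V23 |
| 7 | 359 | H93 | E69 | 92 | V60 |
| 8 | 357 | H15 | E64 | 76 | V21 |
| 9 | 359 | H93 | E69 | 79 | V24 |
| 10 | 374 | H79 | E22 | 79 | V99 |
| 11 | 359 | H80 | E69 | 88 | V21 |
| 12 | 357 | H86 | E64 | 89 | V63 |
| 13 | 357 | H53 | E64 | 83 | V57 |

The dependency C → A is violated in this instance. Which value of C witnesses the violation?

E22

C=E64: rows 1, 2, 8, 12, 13 → A = 357, 357, 357, 357, 357 ✓
C=E22: rows 3, 6, 10 → A takes values {361, 359, 374} — violation
C=E69: rows 4, 5, 7, 9, 11 → A = 359, 359, 359, 359, 359 ✓
The only C value with inconsistent A is C=E22.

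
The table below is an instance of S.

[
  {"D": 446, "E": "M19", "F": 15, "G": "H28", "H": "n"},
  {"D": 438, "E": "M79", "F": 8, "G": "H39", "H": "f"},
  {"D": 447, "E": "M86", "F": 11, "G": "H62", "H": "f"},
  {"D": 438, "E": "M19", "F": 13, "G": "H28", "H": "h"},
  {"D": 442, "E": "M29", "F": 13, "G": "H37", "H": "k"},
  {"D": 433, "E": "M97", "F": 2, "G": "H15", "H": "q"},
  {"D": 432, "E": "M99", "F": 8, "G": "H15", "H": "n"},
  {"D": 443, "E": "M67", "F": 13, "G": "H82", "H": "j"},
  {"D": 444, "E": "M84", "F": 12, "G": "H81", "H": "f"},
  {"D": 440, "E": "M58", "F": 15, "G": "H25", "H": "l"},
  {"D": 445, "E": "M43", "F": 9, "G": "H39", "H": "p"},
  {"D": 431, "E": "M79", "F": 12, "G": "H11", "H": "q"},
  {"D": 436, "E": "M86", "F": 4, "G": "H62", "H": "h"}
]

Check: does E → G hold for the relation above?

E=M19: 2 rows → G = H28, H28 ✓
E=M79: 2 rows → G takes values {H39, H11} — violation
E=M86: 2 rows → G = H62, H62 ✓
E=M29: 1 row → G = H37 ✓
E=M97: 1 row → G = H15 ✓
E=M99: 1 row → G = H15 ✓
E=M67: 1 row → G = H82 ✓
E=M84: 1 row → G = H81 ✓
E=M58: 1 row → G = H25 ✓
E=M43: 1 row → G = H39 ✓
Two rows agree on E but differ on G, so E → G does not hold.

No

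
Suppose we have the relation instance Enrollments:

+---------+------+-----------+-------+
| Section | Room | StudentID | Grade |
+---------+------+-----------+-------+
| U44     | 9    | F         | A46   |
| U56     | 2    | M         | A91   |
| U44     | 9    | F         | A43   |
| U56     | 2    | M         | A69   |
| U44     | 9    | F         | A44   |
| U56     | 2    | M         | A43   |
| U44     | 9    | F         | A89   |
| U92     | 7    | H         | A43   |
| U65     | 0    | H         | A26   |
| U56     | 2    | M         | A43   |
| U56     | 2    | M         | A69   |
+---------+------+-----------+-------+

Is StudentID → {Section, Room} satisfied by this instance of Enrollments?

StudentID=F: 4 rows → {Section,Room} = (U44, 9), (U44, 9), (U44, 9), (U44, 9) ✓
StudentID=M: 5 rows → {Section,Room} = (U56, 2), (U56, 2), (U56, 2), (U56, 2), (U56, 2) ✓
StudentID=H: 2 rows → {Section,Room} takes values {(U92, 7), (U65, 0)} — violation
Two rows agree on StudentID but differ on {Section, Room}, so StudentID → {Section, Room} does not hold.

No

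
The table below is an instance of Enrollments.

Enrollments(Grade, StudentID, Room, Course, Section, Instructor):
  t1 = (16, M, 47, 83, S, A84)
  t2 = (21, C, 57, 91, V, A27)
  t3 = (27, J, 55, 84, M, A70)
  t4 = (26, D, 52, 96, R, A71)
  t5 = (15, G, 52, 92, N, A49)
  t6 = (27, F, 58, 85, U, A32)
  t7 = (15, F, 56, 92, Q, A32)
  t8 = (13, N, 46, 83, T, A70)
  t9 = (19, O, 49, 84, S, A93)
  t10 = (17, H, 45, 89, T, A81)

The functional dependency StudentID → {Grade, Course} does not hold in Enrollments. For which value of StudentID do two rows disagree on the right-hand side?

F

StudentID=M: row 1 → {Grade,Course} = (16, 83) ✓
StudentID=C: row 2 → {Grade,Course} = (21, 91) ✓
StudentID=J: row 3 → {Grade,Course} = (27, 84) ✓
StudentID=D: row 4 → {Grade,Course} = (26, 96) ✓
StudentID=G: row 5 → {Grade,Course} = (15, 92) ✓
StudentID=F: rows 6, 7 → {Grade,Course} takes values {(27, 85), (15, 92)} — violation
StudentID=N: row 8 → {Grade,Course} = (13, 83) ✓
StudentID=O: row 9 → {Grade,Course} = (19, 84) ✓
StudentID=H: row 10 → {Grade,Course} = (17, 89) ✓
The only StudentID value with inconsistent RHS is StudentID=F.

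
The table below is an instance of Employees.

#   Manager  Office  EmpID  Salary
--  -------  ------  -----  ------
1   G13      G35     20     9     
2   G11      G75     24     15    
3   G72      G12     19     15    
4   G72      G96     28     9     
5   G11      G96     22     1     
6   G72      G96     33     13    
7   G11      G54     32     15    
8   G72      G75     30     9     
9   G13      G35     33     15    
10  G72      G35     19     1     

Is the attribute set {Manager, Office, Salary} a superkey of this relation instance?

All 10 rows have distinct {Manager, Office, Salary} values, so {Manager, Office, Salary} → (all attributes) holds and {Manager, Office, Salary} is a superkey.

Yes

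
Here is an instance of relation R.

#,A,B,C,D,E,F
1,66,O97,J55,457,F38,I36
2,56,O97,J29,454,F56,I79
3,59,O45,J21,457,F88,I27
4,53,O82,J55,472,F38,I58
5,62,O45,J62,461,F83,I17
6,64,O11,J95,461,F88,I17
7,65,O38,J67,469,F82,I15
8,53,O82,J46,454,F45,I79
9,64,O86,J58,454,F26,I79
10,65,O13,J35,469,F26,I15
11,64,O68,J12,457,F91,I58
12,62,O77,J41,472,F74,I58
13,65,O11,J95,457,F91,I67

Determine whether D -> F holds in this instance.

No

D=457: rows 1, 3, 11, 13 → F takes values {I36, I27, I58, I67} — violation
D=454: rows 2, 8, 9 → F = I79, I79, I79 ✓
D=472: rows 4, 12 → F = I58, I58 ✓
D=461: rows 5, 6 → F = I17, I17 ✓
D=469: rows 7, 10 → F = I15, I15 ✓
Two rows agree on D but differ on F, so D -> F does not hold.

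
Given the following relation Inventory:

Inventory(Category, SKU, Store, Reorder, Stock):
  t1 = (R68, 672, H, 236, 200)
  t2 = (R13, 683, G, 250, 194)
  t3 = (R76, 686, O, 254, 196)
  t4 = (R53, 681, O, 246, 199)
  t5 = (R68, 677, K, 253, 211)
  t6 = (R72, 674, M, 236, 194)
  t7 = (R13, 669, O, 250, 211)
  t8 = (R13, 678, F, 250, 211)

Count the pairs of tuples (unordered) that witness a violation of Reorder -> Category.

Reorder=236: violating pairs (1,6) — 1 pair.
Reorder=250: all 3 rows agree on Category — 0 pairs.

1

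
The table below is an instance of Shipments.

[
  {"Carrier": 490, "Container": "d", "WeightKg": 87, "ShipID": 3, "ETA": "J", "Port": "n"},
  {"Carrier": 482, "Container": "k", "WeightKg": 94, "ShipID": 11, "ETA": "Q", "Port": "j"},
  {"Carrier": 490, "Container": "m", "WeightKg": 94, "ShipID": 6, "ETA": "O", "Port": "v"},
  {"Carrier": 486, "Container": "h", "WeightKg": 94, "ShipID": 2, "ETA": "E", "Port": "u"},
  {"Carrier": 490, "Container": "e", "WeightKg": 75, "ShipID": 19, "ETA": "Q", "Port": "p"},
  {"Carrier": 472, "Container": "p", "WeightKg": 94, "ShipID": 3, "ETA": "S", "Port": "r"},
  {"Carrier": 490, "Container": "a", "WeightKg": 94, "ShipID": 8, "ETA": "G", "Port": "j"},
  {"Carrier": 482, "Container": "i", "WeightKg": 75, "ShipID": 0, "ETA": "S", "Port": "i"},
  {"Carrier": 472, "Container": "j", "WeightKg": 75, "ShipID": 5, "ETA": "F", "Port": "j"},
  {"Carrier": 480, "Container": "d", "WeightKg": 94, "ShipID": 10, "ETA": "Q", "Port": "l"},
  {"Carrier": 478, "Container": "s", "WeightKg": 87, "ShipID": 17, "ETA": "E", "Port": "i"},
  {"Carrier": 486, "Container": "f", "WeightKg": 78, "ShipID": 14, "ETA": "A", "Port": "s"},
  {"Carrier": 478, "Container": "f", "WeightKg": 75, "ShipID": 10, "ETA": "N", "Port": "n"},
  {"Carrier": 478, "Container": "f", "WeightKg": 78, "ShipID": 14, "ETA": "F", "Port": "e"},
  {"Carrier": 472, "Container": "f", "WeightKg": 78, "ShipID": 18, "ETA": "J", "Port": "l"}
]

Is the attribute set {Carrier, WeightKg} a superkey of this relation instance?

Two distinct rows share (Carrier=490, WeightKg=94), so {Carrier, WeightKg} does not determine every attribute — not a superkey.

No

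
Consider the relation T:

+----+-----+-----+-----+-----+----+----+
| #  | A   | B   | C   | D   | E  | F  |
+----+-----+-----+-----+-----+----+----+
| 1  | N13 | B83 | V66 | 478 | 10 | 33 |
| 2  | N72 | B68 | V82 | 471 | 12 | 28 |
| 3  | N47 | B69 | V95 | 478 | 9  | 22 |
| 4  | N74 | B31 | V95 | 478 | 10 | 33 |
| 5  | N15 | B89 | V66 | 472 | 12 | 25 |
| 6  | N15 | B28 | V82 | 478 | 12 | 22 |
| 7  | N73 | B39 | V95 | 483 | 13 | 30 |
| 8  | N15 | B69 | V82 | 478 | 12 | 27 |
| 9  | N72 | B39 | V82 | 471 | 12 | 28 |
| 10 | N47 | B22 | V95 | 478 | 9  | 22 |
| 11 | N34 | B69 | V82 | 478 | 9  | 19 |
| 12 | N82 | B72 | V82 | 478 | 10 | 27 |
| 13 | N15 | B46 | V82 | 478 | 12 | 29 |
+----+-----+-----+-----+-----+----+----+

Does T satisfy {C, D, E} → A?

Yes

(C=V66, D=478, E=10): row 1 → A = N13 ✓
(C=V82, D=471, E=12): rows 2, 9 → A = N72, N72 ✓
(C=V95, D=478, E=9): rows 3, 10 → A = N47, N47 ✓
(C=V95, D=478, E=10): row 4 → A = N74 ✓
(C=V66, D=472, E=12): row 5 → A = N15 ✓
(C=V82, D=478, E=12): rows 6, 8, 13 → A = N15, N15, N15 ✓
(C=V95, D=483, E=13): row 7 → A = N73 ✓
(C=V82, D=478, E=9): row 11 → A = N34 ✓
(C=V82, D=478, E=10): row 12 → A = N82 ✓
Every {C, D, E} value is associated with a single A value, so {C, D, E} → A holds.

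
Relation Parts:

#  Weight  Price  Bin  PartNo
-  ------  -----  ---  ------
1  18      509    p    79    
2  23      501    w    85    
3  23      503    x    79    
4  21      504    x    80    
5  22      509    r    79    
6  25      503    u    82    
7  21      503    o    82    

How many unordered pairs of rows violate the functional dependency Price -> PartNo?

2

Price=509: all 2 rows agree on PartNo — 0 pairs.
Price=503: violating pairs (3,6), (3,7) — 2 pairs.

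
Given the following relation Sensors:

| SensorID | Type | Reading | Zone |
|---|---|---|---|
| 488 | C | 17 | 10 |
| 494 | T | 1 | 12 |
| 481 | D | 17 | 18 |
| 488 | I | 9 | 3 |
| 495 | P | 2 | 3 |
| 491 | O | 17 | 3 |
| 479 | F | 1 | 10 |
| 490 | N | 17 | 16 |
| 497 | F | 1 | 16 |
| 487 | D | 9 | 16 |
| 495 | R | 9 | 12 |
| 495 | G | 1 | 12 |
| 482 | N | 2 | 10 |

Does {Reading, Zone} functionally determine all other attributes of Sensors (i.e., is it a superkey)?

Two distinct rows share (Reading=1, Zone=12), so {Reading, Zone} does not determine every attribute — not a superkey.

No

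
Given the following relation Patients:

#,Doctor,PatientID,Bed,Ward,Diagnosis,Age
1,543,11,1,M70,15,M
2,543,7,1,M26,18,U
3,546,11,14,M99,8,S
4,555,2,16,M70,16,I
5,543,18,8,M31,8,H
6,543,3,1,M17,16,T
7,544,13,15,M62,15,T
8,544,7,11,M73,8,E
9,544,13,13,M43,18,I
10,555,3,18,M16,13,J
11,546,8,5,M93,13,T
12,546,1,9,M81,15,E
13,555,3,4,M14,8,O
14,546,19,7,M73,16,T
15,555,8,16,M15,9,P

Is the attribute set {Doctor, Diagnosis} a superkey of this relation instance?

Yes

All 15 rows have distinct {Doctor, Diagnosis} values, so {Doctor, Diagnosis} → (all attributes) holds and {Doctor, Diagnosis} is a superkey.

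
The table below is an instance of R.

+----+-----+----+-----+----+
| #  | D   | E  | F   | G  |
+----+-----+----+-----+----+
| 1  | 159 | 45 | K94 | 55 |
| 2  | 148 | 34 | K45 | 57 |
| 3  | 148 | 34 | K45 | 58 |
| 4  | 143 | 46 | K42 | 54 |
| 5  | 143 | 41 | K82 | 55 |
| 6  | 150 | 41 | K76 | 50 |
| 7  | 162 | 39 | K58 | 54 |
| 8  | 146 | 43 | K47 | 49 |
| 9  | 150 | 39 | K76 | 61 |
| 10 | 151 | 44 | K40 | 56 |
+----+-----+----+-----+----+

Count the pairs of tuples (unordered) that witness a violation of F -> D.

0

F=K45: all 2 rows agree on D — 0 pairs.
F=K76: all 2 rows agree on D — 0 pairs.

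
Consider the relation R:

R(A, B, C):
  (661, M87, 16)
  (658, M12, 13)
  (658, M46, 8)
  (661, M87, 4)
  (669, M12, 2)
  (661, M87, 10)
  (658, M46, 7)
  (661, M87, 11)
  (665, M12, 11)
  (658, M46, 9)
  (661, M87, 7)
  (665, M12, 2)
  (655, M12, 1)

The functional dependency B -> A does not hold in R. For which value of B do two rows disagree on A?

M12

B=M87: 5 rows → A = 661, 661, 661, 661, 661 ✓
B=M12: 5 rows → A takes values {658, 669, 665, 655} — violation
B=M46: 3 rows → A = 658, 658, 658 ✓
The only B value with inconsistent A is B=M12.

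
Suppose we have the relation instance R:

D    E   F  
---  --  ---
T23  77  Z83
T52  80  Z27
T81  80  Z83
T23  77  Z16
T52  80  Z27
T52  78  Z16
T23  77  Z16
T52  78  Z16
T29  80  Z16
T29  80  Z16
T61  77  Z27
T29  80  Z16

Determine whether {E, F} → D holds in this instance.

Yes

(E=77, F=Z83): 1 row → D = T23 ✓
(E=80, F=Z27): 2 rows → D = T52, T52 ✓
(E=80, F=Z83): 1 row → D = T81 ✓
(E=77, F=Z16): 2 rows → D = T23, T23 ✓
(E=78, F=Z16): 2 rows → D = T52, T52 ✓
(E=80, F=Z16): 3 rows → D = T29, T29, T29 ✓
(E=77, F=Z27): 1 row → D = T61 ✓
Every {E, F} value is associated with a single D value, so {E, F} → D holds.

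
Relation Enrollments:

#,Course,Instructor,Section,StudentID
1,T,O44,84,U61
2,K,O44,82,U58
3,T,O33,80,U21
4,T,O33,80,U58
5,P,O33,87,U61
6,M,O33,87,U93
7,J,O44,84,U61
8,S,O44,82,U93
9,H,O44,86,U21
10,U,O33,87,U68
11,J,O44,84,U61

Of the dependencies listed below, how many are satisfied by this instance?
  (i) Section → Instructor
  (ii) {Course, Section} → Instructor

(i) Section → Instructor: every LHS value maps to a single RHS value — holds.
(ii) {Course, Section} → Instructor: every LHS value maps to a single RHS value — holds.
2 of the 2 dependencies hold.

2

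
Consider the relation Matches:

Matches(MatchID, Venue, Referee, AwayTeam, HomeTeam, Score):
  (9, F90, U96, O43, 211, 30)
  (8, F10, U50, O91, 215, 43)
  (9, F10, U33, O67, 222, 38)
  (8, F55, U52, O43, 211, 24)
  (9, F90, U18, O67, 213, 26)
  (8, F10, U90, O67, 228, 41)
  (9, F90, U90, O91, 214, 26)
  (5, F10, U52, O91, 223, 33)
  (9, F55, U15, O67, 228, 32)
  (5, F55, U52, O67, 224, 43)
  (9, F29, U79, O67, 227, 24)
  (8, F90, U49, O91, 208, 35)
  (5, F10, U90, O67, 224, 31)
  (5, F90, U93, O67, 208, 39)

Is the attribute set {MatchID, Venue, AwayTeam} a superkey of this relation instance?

Yes

All 14 rows have distinct {MatchID, Venue, AwayTeam} values, so {MatchID, Venue, AwayTeam} → (all attributes) holds and {MatchID, Venue, AwayTeam} is a superkey.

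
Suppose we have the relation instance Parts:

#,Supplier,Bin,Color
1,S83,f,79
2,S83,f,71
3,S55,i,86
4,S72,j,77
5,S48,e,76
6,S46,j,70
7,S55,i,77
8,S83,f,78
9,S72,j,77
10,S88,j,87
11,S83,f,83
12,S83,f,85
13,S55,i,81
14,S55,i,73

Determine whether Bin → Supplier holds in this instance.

Bin=f: rows 1, 2, 8, 11, 12 → Supplier = S83, S83, S83, S83, S83 ✓
Bin=i: rows 3, 7, 13, 14 → Supplier = S55, S55, S55, S55 ✓
Bin=j: rows 4, 6, 9, 10 → Supplier takes values {S72, S46, S88} — violation
Bin=e: row 5 → Supplier = S48 ✓
Two rows agree on Bin but differ on Supplier, so Bin → Supplier does not hold.

No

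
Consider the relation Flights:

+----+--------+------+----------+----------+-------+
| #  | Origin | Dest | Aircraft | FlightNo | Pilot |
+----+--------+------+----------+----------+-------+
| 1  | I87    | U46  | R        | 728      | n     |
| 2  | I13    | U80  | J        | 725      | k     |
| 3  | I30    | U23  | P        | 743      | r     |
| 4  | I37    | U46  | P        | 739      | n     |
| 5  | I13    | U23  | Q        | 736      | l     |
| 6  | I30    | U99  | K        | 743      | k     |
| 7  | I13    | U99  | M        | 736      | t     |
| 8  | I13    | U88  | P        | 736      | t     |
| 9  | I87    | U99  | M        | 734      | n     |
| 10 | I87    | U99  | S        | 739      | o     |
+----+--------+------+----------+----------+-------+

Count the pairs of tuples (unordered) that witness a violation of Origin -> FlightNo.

6

Origin=I87: violating pairs (1,9), (1,10), (9,10) — 3 pairs.
Origin=I13: violating pairs (2,5), (2,7), (2,8) — 3 pairs.
Origin=I30: all 2 rows agree on FlightNo — 0 pairs.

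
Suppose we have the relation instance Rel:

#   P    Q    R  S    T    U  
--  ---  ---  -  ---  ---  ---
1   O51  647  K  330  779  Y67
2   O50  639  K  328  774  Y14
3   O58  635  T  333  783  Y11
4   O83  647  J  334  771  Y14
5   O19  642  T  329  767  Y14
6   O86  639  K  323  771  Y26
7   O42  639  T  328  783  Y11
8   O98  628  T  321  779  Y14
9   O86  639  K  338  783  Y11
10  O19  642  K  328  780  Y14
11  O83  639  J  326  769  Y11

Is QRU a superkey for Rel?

Yes

All 11 rows have distinct QRU values, so QRU → (all attributes) holds and QRU is a superkey.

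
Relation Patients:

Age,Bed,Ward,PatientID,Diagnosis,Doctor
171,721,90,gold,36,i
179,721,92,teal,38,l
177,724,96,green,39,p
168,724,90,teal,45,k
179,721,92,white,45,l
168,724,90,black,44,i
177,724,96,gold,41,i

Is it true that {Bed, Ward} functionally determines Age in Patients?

(Bed=721, Ward=90): 1 row → Age = 171 ✓
(Bed=721, Ward=92): 2 rows → Age = 179, 179 ✓
(Bed=724, Ward=96): 2 rows → Age = 177, 177 ✓
(Bed=724, Ward=90): 2 rows → Age = 168, 168 ✓
Every {Bed, Ward} value is associated with a single Age value, so {Bed, Ward} -> Age holds.

Yes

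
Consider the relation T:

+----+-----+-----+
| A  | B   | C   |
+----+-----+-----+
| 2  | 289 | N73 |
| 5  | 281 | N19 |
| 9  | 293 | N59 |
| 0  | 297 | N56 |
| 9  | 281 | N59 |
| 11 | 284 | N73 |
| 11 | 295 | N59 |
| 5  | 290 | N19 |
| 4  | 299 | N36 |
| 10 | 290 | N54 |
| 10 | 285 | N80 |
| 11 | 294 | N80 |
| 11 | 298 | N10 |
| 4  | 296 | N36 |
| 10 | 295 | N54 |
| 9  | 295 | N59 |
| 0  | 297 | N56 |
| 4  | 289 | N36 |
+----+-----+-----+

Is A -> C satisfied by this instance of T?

A=2: 1 row → C = N73 ✓
A=5: 2 rows → C = N19, N19 ✓
A=9: 3 rows → C = N59, N59, N59 ✓
A=0: 2 rows → C = N56, N56 ✓
A=11: 4 rows → C takes values {N73, N59, N80, N10} — violation
A=4: 3 rows → C = N36, N36, N36 ✓
A=10: 3 rows → C takes values {N54, N80} — violation
Two rows agree on A but differ on C, so A -> C does not hold.

No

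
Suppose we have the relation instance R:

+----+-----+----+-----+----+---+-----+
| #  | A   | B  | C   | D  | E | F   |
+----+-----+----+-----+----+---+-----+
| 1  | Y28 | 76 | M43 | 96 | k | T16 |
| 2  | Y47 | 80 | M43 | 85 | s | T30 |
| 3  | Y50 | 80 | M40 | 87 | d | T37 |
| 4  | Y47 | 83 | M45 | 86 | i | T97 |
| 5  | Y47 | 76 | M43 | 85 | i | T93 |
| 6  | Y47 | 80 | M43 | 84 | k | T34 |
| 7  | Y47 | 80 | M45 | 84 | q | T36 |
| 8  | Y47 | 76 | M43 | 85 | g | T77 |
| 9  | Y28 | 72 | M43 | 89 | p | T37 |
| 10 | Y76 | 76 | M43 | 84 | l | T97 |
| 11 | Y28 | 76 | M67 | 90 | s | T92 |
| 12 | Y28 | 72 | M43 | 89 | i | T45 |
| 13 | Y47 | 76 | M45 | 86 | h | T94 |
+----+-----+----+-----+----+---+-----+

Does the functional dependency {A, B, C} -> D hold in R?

(A=Y28, B=76, C=M43): row 1 → D = 96 ✓
(A=Y47, B=80, C=M43): rows 2, 6 → D takes values {85, 84} — violation
(A=Y50, B=80, C=M40): row 3 → D = 87 ✓
(A=Y47, B=83, C=M45): row 4 → D = 86 ✓
(A=Y47, B=76, C=M43): rows 5, 8 → D = 85, 85 ✓
(A=Y47, B=80, C=M45): row 7 → D = 84 ✓
(A=Y28, B=72, C=M43): rows 9, 12 → D = 89, 89 ✓
(A=Y76, B=76, C=M43): row 10 → D = 84 ✓
(A=Y28, B=76, C=M67): row 11 → D = 90 ✓
(A=Y47, B=76, C=M45): row 13 → D = 86 ✓
Two rows agree on {A, B, C} but differ on D, so {A, B, C} -> D does not hold.

No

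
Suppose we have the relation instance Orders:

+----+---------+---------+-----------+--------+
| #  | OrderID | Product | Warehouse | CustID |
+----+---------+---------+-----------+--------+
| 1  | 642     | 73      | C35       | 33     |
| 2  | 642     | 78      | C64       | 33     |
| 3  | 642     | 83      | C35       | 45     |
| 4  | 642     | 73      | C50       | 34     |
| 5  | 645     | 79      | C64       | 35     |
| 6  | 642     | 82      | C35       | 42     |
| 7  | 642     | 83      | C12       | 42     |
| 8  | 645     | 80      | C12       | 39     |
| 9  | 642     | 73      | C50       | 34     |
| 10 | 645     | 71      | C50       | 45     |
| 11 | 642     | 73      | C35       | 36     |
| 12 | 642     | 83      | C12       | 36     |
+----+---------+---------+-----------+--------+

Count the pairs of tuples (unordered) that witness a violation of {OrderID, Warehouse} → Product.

(OrderID=642, Warehouse=C35): violating pairs (1,3), (1,6), (3,6), (3,11), (6,11) — 5 pairs.
(OrderID=642, Warehouse=C50): all 2 rows agree on Product — 0 pairs.
(OrderID=642, Warehouse=C12): all 2 rows agree on Product — 0 pairs.

5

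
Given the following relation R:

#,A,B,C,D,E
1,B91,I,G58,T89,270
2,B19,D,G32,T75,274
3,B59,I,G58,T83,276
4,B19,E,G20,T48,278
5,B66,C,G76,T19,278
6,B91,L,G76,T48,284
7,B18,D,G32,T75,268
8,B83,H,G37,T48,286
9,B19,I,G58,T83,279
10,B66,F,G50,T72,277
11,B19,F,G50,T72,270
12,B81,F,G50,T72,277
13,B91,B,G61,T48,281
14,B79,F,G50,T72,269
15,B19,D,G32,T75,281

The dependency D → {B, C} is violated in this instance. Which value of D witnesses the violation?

D=T89: row 1 → {B,C} = (I, G58) ✓
D=T75: rows 2, 7, 15 → {B,C} = (D, G32), (D, G32), (D, G32) ✓
D=T83: rows 3, 9 → {B,C} = (I, G58), (I, G58) ✓
D=T48: rows 4, 6, 8, 13 → {B,C} takes values {(E, G20), (L, G76), (H, G37), (B, G61)} — violation
D=T19: row 5 → {B,C} = (C, G76) ✓
D=T72: rows 10, 11, 12, 14 → {B,C} = (F, G50), (F, G50), (F, G50), (F, G50) ✓
The only D value with inconsistent RHS is D=T48.

T48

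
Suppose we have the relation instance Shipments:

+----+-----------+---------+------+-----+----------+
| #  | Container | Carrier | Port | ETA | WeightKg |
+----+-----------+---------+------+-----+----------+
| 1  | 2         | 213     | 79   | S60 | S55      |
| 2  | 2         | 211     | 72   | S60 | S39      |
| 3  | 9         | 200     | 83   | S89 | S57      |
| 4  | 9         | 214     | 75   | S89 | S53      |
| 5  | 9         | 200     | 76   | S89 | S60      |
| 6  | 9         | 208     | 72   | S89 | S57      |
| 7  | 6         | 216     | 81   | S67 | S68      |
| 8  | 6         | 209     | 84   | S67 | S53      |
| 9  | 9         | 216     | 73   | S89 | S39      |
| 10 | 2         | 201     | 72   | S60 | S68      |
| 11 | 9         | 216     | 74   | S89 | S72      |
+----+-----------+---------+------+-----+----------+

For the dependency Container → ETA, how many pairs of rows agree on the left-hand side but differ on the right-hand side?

Container=2: all 3 rows agree on ETA — 0 pairs.
Container=9: all 6 rows agree on ETA — 0 pairs.
Container=6: all 2 rows agree on ETA — 0 pairs.

0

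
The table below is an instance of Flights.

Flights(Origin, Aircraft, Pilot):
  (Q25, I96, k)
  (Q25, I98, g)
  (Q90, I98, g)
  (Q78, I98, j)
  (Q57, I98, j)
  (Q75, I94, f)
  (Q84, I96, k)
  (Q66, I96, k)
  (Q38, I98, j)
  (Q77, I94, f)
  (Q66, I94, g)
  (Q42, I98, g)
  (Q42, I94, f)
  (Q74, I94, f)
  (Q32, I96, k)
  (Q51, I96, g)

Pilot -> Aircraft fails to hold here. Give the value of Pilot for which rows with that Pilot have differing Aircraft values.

g

Pilot=k: 4 rows → Aircraft = I96, I96, I96, I96 ✓
Pilot=g: 5 rows → Aircraft takes values {I98, I94, I96} — violation
Pilot=j: 3 rows → Aircraft = I98, I98, I98 ✓
Pilot=f: 4 rows → Aircraft = I94, I94, I94, I94 ✓
The only Pilot value with inconsistent Aircraft is Pilot=g.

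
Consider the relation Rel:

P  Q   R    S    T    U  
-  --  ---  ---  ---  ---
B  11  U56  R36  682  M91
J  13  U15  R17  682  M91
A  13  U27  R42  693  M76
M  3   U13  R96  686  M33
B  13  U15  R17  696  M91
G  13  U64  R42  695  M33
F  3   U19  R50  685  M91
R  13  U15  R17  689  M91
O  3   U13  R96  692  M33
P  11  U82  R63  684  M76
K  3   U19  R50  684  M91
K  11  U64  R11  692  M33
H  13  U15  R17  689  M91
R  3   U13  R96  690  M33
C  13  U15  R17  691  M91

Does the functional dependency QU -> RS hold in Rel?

(Q=11, U=M91): 1 row → {R,S} = (U56, R36) ✓
(Q=13, U=M91): 5 rows → {R,S} = (U15, R17), (U15, R17), (U15, R17), (U15, R17), (U15, R17) ✓
(Q=13, U=M76): 1 row → {R,S} = (U27, R42) ✓
(Q=3, U=M33): 3 rows → {R,S} = (U13, R96), (U13, R96), (U13, R96) ✓
(Q=13, U=M33): 1 row → {R,S} = (U64, R42) ✓
(Q=3, U=M91): 2 rows → {R,S} = (U19, R50), (U19, R50) ✓
(Q=11, U=M76): 1 row → {R,S} = (U82, R63) ✓
(Q=11, U=M33): 1 row → {R,S} = (U64, R11) ✓
Every QU value is associated with a single RS value, so QU -> RS holds.

Yes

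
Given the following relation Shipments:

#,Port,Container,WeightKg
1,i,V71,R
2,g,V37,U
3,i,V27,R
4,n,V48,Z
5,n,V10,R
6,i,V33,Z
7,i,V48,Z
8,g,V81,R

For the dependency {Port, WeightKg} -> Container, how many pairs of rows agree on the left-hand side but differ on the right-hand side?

2

(Port=i, WeightKg=R): violating pairs (1,3) — 1 pair.
(Port=i, WeightKg=Z): violating pairs (6,7) — 1 pair.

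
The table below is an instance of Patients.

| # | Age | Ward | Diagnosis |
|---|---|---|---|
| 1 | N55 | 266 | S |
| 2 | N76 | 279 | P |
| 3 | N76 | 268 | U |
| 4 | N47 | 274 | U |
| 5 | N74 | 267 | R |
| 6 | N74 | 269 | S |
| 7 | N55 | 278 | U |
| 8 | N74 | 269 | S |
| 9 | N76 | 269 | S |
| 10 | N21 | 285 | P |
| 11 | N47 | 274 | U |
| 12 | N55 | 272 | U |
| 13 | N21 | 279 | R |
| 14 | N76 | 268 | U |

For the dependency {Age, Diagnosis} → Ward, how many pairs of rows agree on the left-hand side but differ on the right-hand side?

1

(Age=N76, Diagnosis=U): all 2 rows agree on Ward — 0 pairs.
(Age=N47, Diagnosis=U): all 2 rows agree on Ward — 0 pairs.
(Age=N74, Diagnosis=S): all 2 rows agree on Ward — 0 pairs.
(Age=N55, Diagnosis=U): violating pairs (7,12) — 1 pair.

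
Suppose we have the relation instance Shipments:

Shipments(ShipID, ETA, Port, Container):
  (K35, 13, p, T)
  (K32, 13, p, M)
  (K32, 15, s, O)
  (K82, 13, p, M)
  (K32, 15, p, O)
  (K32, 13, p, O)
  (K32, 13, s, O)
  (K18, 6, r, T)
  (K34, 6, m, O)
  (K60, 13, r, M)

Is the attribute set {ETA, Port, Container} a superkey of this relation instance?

Two distinct rows share (ETA=13, Port=p, Container=M), so {ETA, Port, Container} does not determine every attribute — not a superkey.

No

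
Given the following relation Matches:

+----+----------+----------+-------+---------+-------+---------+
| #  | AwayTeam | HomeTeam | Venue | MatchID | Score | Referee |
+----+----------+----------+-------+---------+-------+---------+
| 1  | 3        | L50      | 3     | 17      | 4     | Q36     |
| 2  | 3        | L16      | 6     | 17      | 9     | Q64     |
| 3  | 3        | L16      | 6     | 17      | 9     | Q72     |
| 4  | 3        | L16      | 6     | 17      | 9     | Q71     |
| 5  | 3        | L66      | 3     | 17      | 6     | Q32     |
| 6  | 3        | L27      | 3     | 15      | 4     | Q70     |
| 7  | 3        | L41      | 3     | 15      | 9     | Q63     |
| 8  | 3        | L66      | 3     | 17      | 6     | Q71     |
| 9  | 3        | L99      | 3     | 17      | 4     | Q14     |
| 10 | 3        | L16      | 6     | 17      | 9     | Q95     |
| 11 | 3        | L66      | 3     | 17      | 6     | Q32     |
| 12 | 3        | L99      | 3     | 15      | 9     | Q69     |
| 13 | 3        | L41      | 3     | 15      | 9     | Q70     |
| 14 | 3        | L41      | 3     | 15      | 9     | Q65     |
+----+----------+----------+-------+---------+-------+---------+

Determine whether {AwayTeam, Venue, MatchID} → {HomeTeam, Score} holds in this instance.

No

(AwayTeam=3, Venue=3, MatchID=17): rows 1, 5, 8, 9, 11 → {HomeTeam,Score} takes values {(L50, 4), (L66, 6), (L99, 4)} — violation
(AwayTeam=3, Venue=6, MatchID=17): rows 2, 3, 4, 10 → {HomeTeam,Score} = (L16, 9), (L16, 9), (L16, 9), (L16, 9) ✓
(AwayTeam=3, Venue=3, MatchID=15): rows 6, 7, 12, 13, 14 → {HomeTeam,Score} takes values {(L27, 4), (L41, 9), (L99, 9)} — violation
Two rows agree on {AwayTeam, Venue, MatchID} but differ on {HomeTeam, Score}, so {AwayTeam, Venue, MatchID} → {HomeTeam, Score} does not hold.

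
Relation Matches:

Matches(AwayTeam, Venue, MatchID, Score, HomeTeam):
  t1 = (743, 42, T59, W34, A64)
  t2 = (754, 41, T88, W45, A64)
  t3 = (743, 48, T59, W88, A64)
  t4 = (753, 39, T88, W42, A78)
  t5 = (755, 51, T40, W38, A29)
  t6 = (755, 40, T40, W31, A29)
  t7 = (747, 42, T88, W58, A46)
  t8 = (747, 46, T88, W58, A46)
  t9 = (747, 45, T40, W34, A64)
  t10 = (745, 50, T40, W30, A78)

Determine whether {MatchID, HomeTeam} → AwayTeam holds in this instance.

(MatchID=T59, HomeTeam=A64): rows 1, 3 → AwayTeam = 743, 743 ✓
(MatchID=T88, HomeTeam=A64): row 2 → AwayTeam = 754 ✓
(MatchID=T88, HomeTeam=A78): row 4 → AwayTeam = 753 ✓
(MatchID=T40, HomeTeam=A29): rows 5, 6 → AwayTeam = 755, 755 ✓
(MatchID=T88, HomeTeam=A46): rows 7, 8 → AwayTeam = 747, 747 ✓
(MatchID=T40, HomeTeam=A64): row 9 → AwayTeam = 747 ✓
(MatchID=T40, HomeTeam=A78): row 10 → AwayTeam = 745 ✓
Every {MatchID, HomeTeam} value is associated with a single AwayTeam value, so {MatchID, HomeTeam} → AwayTeam holds.

Yes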